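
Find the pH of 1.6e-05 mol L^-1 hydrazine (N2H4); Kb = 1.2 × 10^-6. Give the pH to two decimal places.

pH = 8.58

N2H4 + H2O ⇌ N2H5+ + OH-
Let x = [OH-] at equilibrium. Kb = x²/(1.6e-05 − x).
Here C₀/Kb ≈ 13.3, so the small-x approximation fails. Use the quadratic:
x = [−1.2e-06 + √(1.2e-06² + 7.68e-11)]/2 = 3.82 × 10^-6 M
pOH = 5.42, so pH = 14.00 − pOH = 8.58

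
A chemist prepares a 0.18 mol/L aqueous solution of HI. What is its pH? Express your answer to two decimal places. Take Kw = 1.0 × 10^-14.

pH = 0.74

HI is a strong acid and dissociates completely, so [H+] = 0.18 M.
pH = -log(0.18) = 0.74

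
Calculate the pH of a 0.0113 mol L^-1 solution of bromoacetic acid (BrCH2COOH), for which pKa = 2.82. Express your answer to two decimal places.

BrCH2COOH ⇌ BrCH2COO- + H+
Ka = 10^(−2.82) = 1.51 × 10^-3
Ka = [H+]²/(0.0113 − [H+]) = 1.51 × 10^-3
The 5% rule fails; solving [H+]² + Ka·[H+] − Ka·C₀ = 0 exactly:
[H+] = [−0.00151 + √(0.00151² + 6.83e-05)]/2 = 3.44 × 10^-3 M
pH = −log[H+] = −log(3.44 × 10^-3) = 2.46

pH = 2.46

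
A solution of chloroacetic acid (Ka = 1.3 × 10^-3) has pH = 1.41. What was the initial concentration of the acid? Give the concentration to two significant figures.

[H+] = 10^(-1.41) = 3.89 × 10^-2 M = x
Ka = x²/(C₀ − x) ⇒ C₀ = x + x²/Ka
C₀ = 3.89 × 10^-2 + (3.89 × 10^-2)²/(1.3 × 10^-3) = 1.20 M

C₀ = 1.2 M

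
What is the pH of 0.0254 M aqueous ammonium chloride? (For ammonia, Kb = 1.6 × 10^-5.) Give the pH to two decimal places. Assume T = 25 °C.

pH = 5.40

NH4+ is the conjugate acid of the weak base NH3.
Ka = Kw/Kb = 1.0×10^-14 / 1.6 × 10^-5 = 6.25 × 10^-10
From the ICE table, Ka = [H+]²/(0.0254 − [H+]) = 6.25 × 10^-10.
Since Ka ≪ C₀, [H+] ≈ √(Ka·C₀) = 3.98 × 10^-6 M.
([H+]/C₀ = 0.016% < 5%, so the approximation holds.)
pH = −log(3.98 × 10^-6) = 5.40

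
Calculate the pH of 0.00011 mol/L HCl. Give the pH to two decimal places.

HCl is a strong acid and dissociates completely, so [H+] = 0.00011 M.
pH = -log(0.00011) = 3.96

pH = 3.96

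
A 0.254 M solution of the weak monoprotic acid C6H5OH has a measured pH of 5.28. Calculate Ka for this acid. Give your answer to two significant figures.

[H+] = 10^(-5.28) = 5.25 × 10^-6 M
At equilibrium [HA] = 0.254 − 5.25 × 10^-6 = 2.54 × 10^-1 M
Ka = [H+][A-]/[HA] = (5.25 × 10^-6)² / 2.54 × 10^-1 = 1.1 × 10^-10

Ka = 1.1 × 10^-10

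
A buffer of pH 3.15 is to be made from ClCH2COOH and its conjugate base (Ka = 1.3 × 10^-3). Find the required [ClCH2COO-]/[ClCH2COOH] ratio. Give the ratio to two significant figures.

pKa = -log(1.3 × 10^-3) = 2.886
pH = pKa + log(r) ⇒ log(r) = 3.15 − 2.886 = +0.264
r = [ClCH2COO-]/[ClCH2COOH] = 10^(+0.264) = 1.84

ratio = 1.8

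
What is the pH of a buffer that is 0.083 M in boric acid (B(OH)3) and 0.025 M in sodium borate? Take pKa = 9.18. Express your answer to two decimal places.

Using pH = pKa + log([base]/[acid]) with [base]/[acid] = 0.025/0.083:
pH = 9.18 + (-0.521) = 8.66

pH = 8.66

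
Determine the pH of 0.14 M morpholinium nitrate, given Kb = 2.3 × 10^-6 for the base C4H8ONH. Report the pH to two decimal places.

pH = 4.61

C4H8ONH2+ is the conjugate acid of the weak base C4H8ONH.
Ka = Kw/Kb = 1.0×10^-14 / 2.3 × 10^-6 = 4.35 × 10^-9
From the ICE table, Ka = [H+]²/(0.14 − [H+]) = 4.35 × 10^-9.
Since Ka ≪ C₀, [H+] ≈ √(Ka·C₀) = 2.47 × 10^-5 M.
pH = −log[H+] = −log(2.47 × 10^-5) = 4.61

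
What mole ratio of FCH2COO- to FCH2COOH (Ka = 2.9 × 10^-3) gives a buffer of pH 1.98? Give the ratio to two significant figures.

pKa = -log(2.9 × 10^-3) = 2.538
pH = pKa + log(r) ⇒ log(r) = 1.98 − 2.538 = -0.558
r = [FCH2COO-]/[FCH2COOH] = 10^(-0.558) = 0.277

ratio = 0.28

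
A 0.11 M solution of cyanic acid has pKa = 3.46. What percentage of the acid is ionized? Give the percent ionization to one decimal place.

5.5%

HOCN ⇌ OCN- + H+; let x = [H+] at equilibrium.
Ka = 10^(−3.46) = 3.47 × 10^-4
Ka = x²/(C₀ − x); solving the quadratic gives x = 6.01 × 10^-3 M.
% ionization = x/C₀ × 100% = 6.01 × 10^-3/0.11 × 100% = 5.5%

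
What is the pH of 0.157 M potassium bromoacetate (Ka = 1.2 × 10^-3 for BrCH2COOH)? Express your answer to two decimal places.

BrCH2COO- is the conjugate base of the weak acid BrCH2COOH.
Kb = Kw/Ka = 1.0×10^-14 / 1.2 × 10^-3 = 8.33 × 10^-12
From the ICE table, Kb = [OH-]²/(0.157 − [OH-]) = 8.33 × 10^-12.
Assume [OH-] ≪ 0.157: [OH-] ≈ √(8.33 × 10^-12 × 0.157) = 1.14 × 10^-6 M
pOH = 5.94, so pH = 14.00 − pOH = 8.06

pH = 8.06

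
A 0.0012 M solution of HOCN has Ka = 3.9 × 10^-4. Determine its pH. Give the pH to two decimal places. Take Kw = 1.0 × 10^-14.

pH = 3.29

HOCN ⇌ OCN- + H+
Ka = [H+]²/(0.0012 − [H+]) = 3.9 × 10^-4
The 5% rule fails; solving [H+]² + Ka·[H+] − Ka·C₀ = 0 exactly:
[H+] = (−Ka + √(Ka² + 4·Ka·C₀))/2 = 5.16 × 10^-4 M
pH = −log(5.16 × 10^-4) = 3.29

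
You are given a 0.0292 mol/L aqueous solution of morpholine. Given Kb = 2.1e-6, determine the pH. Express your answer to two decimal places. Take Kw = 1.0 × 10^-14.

C4H8ONH + H2O ⇌ C4H8ONH2+ + OH-
Kb = [OH-]²/(0.0292 − [OH-]) = 2.1 × 10^-6
Neglecting [OH-] in the denominator: [OH-] = √(2.1 × 10^-6 × 0.0292) = 2.48 × 10^-4 M
pOH = −log(2.48 × 10^-4) = 3.61; pH = 14.00 − 3.61 = 10.39

pH = 10.39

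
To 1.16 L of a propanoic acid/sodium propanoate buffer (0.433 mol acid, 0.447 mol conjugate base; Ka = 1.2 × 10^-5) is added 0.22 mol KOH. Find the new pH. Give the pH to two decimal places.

pH = 5.42

After neutralization: n(CH3CH2COOH) = 0.213 mol, n(CH3CH2COO-) = 0.667 mol.
pKa = −log(1.2 × 10^-5) = 4.921
Henderson–Hasselbalch with mole ratio 0.667/0.213: pH = 4.921 + (+0.496)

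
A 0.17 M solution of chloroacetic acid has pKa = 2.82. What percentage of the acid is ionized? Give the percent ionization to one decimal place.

ClCH2COOH ⇌ ClCH2COO- + H+; let x = [H+] at equilibrium.
Ka = 10^(−2.82) = 1.51 × 10^-3
Ka = x²/(C₀ − x); solving the quadratic gives x = 1.53 × 10^-2 M.
Fraction ionized = 1.53 × 10^-2 / 0.17 = 0.0900 → 9.0%

9.0%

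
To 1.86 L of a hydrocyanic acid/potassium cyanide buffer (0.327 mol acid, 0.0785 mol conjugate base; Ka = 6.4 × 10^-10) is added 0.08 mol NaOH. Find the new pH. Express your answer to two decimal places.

pH = 9.00

OH- converts HCN to CN-: HCN → 0.247 mol, CN- → 0.159 mol.
pKa = −log(6.4 × 10^-10) = 9.194
pH = pKa + log([A⁻]/[HA]) = 9.194 + log(0.159/0.247) = 9.194 -0.191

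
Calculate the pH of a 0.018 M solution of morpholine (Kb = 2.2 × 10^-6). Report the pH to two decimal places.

C4H8ONH + H2O ⇌ C4H8ONH2+ + OH-
From the ICE table, Kb = [OH-]²/(0.018 − [OH-]) = 2.2 × 10^-6.
Assume [OH-] ≪ 0.018: [OH-] ≈ √(2.2 × 10^-6 × 0.018) = 1.99 × 10^-4 M
pOH = 3.70, so pH = 14.00 − pOH = 10.30

pH = 10.30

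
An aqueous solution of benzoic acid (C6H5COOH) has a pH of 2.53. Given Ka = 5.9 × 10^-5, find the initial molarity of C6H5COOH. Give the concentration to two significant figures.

[H+] = 10^(-2.53) = 2.95 × 10^-3 M = x
Ka = x²/(C₀ − x) ⇒ C₀ = x + x²/Ka
C₀ = 2.95 × 10^-3 + (2.95 × 10^-3)²/(5.9 × 10^-5) = 1.50 × 10^-1 M

C₀ = 1.5 × 10^-1 M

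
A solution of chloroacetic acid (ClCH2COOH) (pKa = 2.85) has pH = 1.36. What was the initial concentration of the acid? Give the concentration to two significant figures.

[H+] = 10^(-1.36) = 4.37 × 10^-2 M = x
Ka = 10^(−2.85) = 1.41 × 10^-3
Ka = x²/(C₀ − x) ⇒ C₀ = x + x²/Ka
C₀ = 4.37 × 10^-2 + (4.37 × 10^-2)²/(1.41 × 10^-3) = 1.40 M

C₀ = 1.4 M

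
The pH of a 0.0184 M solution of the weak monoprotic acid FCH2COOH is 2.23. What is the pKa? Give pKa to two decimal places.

[H+] = 10^(-2.23) = 5.89 × 10^-3 M
At equilibrium [HA] = 0.0184 − 5.89 × 10^-3 = 1.25 × 10^-2 M
Ka = [H+][A-]/[HA] = (5.89 × 10^-3)² / 1.25 × 10^-2 = 2.78 × 10^-3
pKa = -log(2.78 × 10^-3) = 2.56

pKa = 2.56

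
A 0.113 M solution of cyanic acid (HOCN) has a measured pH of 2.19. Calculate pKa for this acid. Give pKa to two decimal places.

[H+] = 10^(-2.19) = 6.46 × 10^-3 M
At equilibrium [HA] = 0.113 − 6.46 × 10^-3 = 1.07 × 10^-1 M
Ka = [H+][A-]/[HA] = (6.46 × 10^-3)² / 1.07 × 10^-1 = 3.90 × 10^-4
pKa = -log(3.90 × 10^-4) = 3.41

pKa = 3.41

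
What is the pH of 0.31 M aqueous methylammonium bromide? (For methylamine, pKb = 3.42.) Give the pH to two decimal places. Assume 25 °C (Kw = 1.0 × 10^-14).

CH3NH3+ is the conjugate acid of the weak base CH3NH2.
Kb = 10^(−3.42) = 3.80 × 10^-4
Ka = Kw/Kb = 1.0×10^-14 / 3.80 × 10^-4 = 2.63 × 10^-11
From the ICE table, Ka = [H+]²/(0.31 − [H+]) = 2.63 × 10^-11.
Neglecting [H+] in the denominator: [H+] = √(2.63 × 10^-11 × 0.31) = 2.86 × 10^-6 M
pH = −log[H+] = −log(2.86 × 10^-6) = 5.54

pH = 5.54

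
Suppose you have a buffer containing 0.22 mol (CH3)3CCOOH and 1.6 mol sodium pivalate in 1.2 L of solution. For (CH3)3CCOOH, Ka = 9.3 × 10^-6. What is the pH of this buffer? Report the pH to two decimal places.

pH = 5.89

pKa = −log(9.3 × 10^-6) = 5.032
Henderson–Hasselbalch: pH = pKa + log([(CH3)3CCOO-]/[(CH3)3CCOOH]) = 5.032 + log(1.6/0.22)
pH = 5.032 + (+0.862) = 5.89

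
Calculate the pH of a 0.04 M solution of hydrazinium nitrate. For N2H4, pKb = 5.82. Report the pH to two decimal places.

pH = 4.79

N2H5+ is the conjugate acid of the weak base N2H4.
Kb = 10^(−5.82) = 1.51 × 10^-6
Ka = Kw/Kb = 1.0×10^-14 / 1.51 × 10^-6 = 6.62 × 10^-9
Ka = [H+]²/(0.04 − [H+]) = 6.62 × 10^-9
Assume [H+] ≪ 0.04: [H+] ≈ √(6.62 × 10^-9 × 0.04) = 1.63 × 10^-5 M
pH = −log[H+] = −log(1.63 × 10^-5) = 4.79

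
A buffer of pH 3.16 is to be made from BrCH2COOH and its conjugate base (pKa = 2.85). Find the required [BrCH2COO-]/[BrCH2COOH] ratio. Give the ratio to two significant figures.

pH = pKa + log(r) ⇒ log(r) = 3.16 − 2.85 = +0.31
r = [BrCH2COO-]/[BrCH2COOH] = 10^(+0.31) = 2.04

ratio = 2.0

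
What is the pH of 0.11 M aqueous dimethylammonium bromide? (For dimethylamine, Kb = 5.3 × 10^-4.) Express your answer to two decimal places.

pH = 5.84

(CH3)2NH2+ is the conjugate acid of the weak base (CH3)2NH.
Ka = Kw/Kb = 1.0×10^-14 / 5.3 × 10^-4 = 1.89 × 10^-11
Ka = x²/(0.11 − x) = 1.89 × 10^-11
Neglecting x in the denominator: x = √(1.89 × 10^-11 × 0.11) = 1.44 × 10^-6 M
(x/C₀ = 0.0013% < 5%, so the approximation holds.)
pH = −log(1.44 × 10^-6) = 5.84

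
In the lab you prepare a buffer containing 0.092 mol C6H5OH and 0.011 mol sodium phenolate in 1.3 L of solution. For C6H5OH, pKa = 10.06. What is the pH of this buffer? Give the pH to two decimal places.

pH = 9.14

Using pH = pKa + log([base]/[acid]) with [base]/[acid] = 0.011/0.092:
pH = 10.06 + (-0.922) = 9.14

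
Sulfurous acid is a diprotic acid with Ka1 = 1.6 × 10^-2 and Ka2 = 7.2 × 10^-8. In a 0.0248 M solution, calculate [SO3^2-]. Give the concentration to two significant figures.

First ionization gives [H+] ≈ [HSO3-] = 1.35 × 10^-2 M.
Second step: Ka2 = [H+][SO3^2-]/[HSO3-] ≈ [SO3^2-] (since [H+] ≈ [HSO3-]).
So [SO3^2-] ≈ Ka2.

7.2 × 10^-8 M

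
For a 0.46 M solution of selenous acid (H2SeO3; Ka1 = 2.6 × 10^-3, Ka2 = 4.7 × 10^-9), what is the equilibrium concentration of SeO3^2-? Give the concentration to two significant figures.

4.7 × 10^-9 M

First ionization gives [H+] ≈ [HSeO3-] = 3.33 × 10^-2 M.
Second step: Ka2 = [H+][SeO3^2-]/[HSeO3-] ≈ [SeO3^2-] (since [H+] ≈ [HSeO3-]).
So [SeO3^2-] ≈ Ka2.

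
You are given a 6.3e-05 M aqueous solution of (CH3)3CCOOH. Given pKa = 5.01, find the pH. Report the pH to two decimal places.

(CH3)3CCOOH ⇌ (CH3)3CCOO- + H+
Ka = 10^(−5.01) = 9.77 × 10^-6
From the ICE table, Ka = [H+]²/(6.3e-05 − [H+]) = 9.77 × 10^-6.
Here C₀/Ka ≈ 6.45, so the small-[H+] approximation fails. Use the quadratic:
[H+] = (−Ka + √(Ka² + 4·Ka·C₀))/2 = 2.04 × 10^-5 M
pH = −log(2.04 × 10^-5) = 4.69

pH = 4.69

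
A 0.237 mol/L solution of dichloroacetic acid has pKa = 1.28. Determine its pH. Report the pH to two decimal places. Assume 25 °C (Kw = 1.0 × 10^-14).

Cl2CHCOOH ⇌ Cl2CHCOO- + H+
Ka = 10^(−1.28) = 5.25 × 10^-2
From the ICE table, Ka = x²/(0.237 − x) = 5.25 × 10^-2.
Here C₀/Ka ≈ 4.51, so the small-x approximation fails. Use the quadratic:
x = (−Ka + √(Ka² + 4·Ka·C₀))/2 = 8.83 × 10^-2 M
pH = −log[H+] = −log(8.83 × 10^-2) = 1.05

pH = 1.05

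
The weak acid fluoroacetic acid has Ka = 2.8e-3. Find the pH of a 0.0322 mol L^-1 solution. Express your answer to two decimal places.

FCH2COOH ⇌ FCH2COO- + H+
Ka = [H+]²/(0.0322 − [H+]) = 2.8 × 10^-3
[H+] is not negligible relative to C₀; solve [H+]² + 0.0028·[H+] − 9.02e-05 = 0.
[H+] = [−0.0028 + √(0.0028² + 0.000361)]/2 = 8.20 × 10^-3 M
pH = −log(8.20 × 10^-3) = 2.09

pH = 2.09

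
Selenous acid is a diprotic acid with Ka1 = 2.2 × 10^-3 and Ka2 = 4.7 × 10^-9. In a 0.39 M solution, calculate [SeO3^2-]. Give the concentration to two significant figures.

First ionization gives [H+] ≈ [HSeO3-] = 2.82 × 10^-2 M.
Second step: Ka2 = [H+][SeO3^2-]/[HSeO3-] ≈ [SeO3^2-] (since [H+] ≈ [HSeO3-]).
So [SeO3^2-] ≈ Ka2.

4.7 × 10^-9 M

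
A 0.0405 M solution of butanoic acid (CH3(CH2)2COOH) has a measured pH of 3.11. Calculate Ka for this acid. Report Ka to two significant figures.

Ka = 1.5 × 10^-5

[H+] = 10^(-3.11) = 7.76 × 10^-4 M
At equilibrium [HA] = 0.0405 − 7.76 × 10^-4 = 3.97 × 10^-2 M
Ka = [H+][A-]/[HA] = (7.76 × 10^-4)² / 3.97 × 10^-2 = 1.5 × 10^-5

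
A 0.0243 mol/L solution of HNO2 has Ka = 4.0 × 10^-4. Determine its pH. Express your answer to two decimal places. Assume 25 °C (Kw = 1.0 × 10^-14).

pH = 2.53

HNO2 ⇌ NO2- + H+
Let x = [H+] at equilibrium. Ka = x²/(0.0243 − x).
The 5% rule fails; solving x² + Ka·x − Ka·C₀ = 0 exactly:
x = [−0.0004 + √(0.0004² + 3.89e-05)]/2 = 2.92 × 10^-3 M
pH = −log(2.92 × 10^-3) = 2.53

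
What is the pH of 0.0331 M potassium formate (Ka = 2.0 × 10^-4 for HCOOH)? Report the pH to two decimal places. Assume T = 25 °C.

HCOO- is the conjugate base of the weak acid HCOOH.
Kb = Kw/Ka = 1.0×10^-14 / 2.0 × 10^-4 = 5.00 × 10^-11
From the ICE table, Kb = [OH-]²/(0.0331 − [OH-]) = 5.00 × 10^-11.
Since Kb ≪ C₀, [OH-] ≈ √(Kb·C₀) = 1.29 × 10^-6 M.
Check: 0.0039% ionized — well under 5%, approximation valid.
pOH = −log(1.29 × 10^-6) = 5.89; pH = 14.00 − 5.89 = 8.11

pH = 8.11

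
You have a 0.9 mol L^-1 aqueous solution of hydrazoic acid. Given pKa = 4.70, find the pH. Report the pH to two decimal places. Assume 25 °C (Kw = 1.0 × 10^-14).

pH = 2.37

HN3 ⇌ N3- + H+
Ka = 10^(−4.70) = 2.00 × 10^-5
From the ICE table, Ka = x²/(0.9 − x) = 2.00 × 10^-5.
Neglecting x in the denominator: x = √(2.00 × 10^-5 × 0.9) = 4.24 × 10^-3 M
Check: 0.47% ionized — well under 5%, approximation valid.
pH = −log(4.24 × 10^-3) = 2.37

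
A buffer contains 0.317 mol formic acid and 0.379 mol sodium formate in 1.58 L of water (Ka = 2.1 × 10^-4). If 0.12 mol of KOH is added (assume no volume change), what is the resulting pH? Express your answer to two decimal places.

OH- converts HCOOH to HCOO-: HCOOH → 0.197 mol, HCOO- → 0.499 mol.
pKa = −log(2.1 × 10^-4) = 3.678
Henderson–Hasselbalch with mole ratio 0.499/0.197: pH = 3.678 + (+0.404)

pH = 4.08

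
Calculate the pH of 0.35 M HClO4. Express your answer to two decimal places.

pH = 0.46

HClO4 is a strong acid and dissociates completely, so [H+] = 0.35 M.
pH = -log(0.35) = 0.46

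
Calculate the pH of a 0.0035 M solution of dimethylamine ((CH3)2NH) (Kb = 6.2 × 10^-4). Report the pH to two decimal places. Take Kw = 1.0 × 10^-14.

(CH3)2NH + H2O ⇌ (CH3)2NH2+ + OH-
Let x = [OH-] at equilibrium. Kb = x²/(0.0035 − x).
The 5% rule fails; solving x² + Kb·x − Kb·C₀ = 0 exactly:
x = [−0.00062 + √(0.00062² + 8.68e-06)]/2 = 1.20 × 10^-3 M
pOH = −log(1.20 × 10^-3) = 2.92; pH = 14.00 − 2.92 = 11.08

pH = 11.08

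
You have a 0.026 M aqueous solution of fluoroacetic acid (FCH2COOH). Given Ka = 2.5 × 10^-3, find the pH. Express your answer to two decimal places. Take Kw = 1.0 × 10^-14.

FCH2COOH ⇌ FCH2COO- + H+
From the ICE table, Ka = [H+]²/(0.026 − [H+]) = 2.5 × 10^-3.
[H+] is not negligible relative to C₀; solve [H+]² + 0.0025·[H+] − 6.5e-05 = 0.
[H+] = [−0.0025 + √(0.0025² + 0.00026)]/2 = 6.91 × 10^-3 M
pH = −log(6.91 × 10^-3) = 2.16

pH = 2.16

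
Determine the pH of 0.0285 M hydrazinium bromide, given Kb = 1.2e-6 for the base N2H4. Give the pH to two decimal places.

N2H5+ is the conjugate acid of the weak base N2H4.
Ka = Kw/Kb = 1.0×10^-14 / 1.2 × 10^-6 = 8.33 × 10^-9
From the ICE table, Ka = x²/(0.0285 − x) = 8.33 × 10^-9.
Assume x ≪ 0.0285: x ≈ √(8.33 × 10^-9 × 0.0285) = 1.54 × 10^-5 M
(x/C₀ = 0.054% < 5%, so the approximation holds.)
pH = −log[H+] = −log(1.54 × 10^-5) = 4.81

pH = 4.81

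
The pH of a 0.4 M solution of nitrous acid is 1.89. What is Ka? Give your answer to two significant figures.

[H+] = 10^(-1.89) = 1.29 × 10^-2 M
At equilibrium [HA] = 0.4 − 1.29 × 10^-2 = 3.87 × 10^-1 M
Ka = [H+][A-]/[HA] = (1.29 × 10^-2)² / 3.87 × 10^-1 = 4.3 × 10^-4

Ka = 4.3 × 10^-4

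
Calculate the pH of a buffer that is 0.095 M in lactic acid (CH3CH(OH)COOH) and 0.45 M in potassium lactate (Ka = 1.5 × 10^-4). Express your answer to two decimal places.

pKa = −log(1.5 × 10^-4) = 3.824
pH = pKa + log([A⁻]/[HA]) = 3.824 + log(0.45/0.095)
pH = 3.824 + (+0.675) = 4.50

pH = 4.50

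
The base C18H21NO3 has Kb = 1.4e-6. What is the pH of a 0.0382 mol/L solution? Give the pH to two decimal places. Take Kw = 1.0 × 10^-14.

pH = 10.36

C18H21NO3 + H2O ⇌ C18H22NO3+ + OH-
From the ICE table, Kb = [OH-]²/(0.0382 − [OH-]) = 1.4 × 10^-6.
Since Kb ≪ C₀, [OH-] ≈ √(Kb·C₀) = 2.31 × 10^-4 M.
pOH = 3.64, so pH = 14.00 − pOH = 10.36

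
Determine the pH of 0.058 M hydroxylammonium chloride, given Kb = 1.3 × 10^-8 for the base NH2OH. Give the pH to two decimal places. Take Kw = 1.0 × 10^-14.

NH3OH+ is the conjugate acid of the weak base NH2OH.
Ka = Kw/Kb = 1.0×10^-14 / 1.3 × 10^-8 = 7.69 × 10^-7
From the ICE table, Ka = [H+]²/(0.058 − [H+]) = 7.69 × 10^-7.
Assume [H+] ≪ 0.058: [H+] ≈ √(7.69 × 10^-7 × 0.058) = 2.11 × 10^-4 M
Check: 0.36% ionized — well under 5%, approximation valid.
pH = −log[H+] = −log(2.11 × 10^-4) = 3.68

pH = 3.68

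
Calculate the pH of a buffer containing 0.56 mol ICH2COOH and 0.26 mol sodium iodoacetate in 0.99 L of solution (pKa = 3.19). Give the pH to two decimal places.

pH = 2.86

Henderson–Hasselbalch: pH = pKa + log([ICH2COO-]/[ICH2COOH]) = 3.19 + log(0.26/0.56)
pH = 3.19 + (-0.333) = 2.86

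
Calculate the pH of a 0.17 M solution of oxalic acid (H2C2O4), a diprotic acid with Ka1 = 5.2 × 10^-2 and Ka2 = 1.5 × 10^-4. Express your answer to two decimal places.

Ka1 ≫ Ka2, so treat the first dissociation as the only significant source of H+.
Ka1 = x²/(0.17 − x) = 5.2 × 10^-2
Solving the quadratic: x = (−Ka1 + √(Ka1² + 4·Ka1·C₀))/2 = 7.15 × 10^-2 M
pH = −log(7.15 × 10^-2) = 1.15

pH = 1.15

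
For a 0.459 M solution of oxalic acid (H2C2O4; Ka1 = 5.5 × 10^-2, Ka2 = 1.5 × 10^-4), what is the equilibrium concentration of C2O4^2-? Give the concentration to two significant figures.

First ionization gives [H+] ≈ [HC2O4-] = 1.34 × 10^-1 M.
Second step: Ka2 = [H+][C2O4^2-]/[HC2O4-] ≈ [C2O4^2-] (since [H+] ≈ [HC2O4-]).
So [C2O4^2-] ≈ Ka2.

1.5 × 10^-4 M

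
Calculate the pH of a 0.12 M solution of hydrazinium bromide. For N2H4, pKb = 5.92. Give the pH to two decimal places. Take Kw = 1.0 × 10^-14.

N2H5+ is the conjugate acid of the weak base N2H4.
Kb = 10^(−5.92) = 1.20 × 10^-6
Ka = Kw/Kb = 1.0×10^-14 / 1.20 × 10^-6 = 8.33 × 10^-9
From the ICE table, Ka = x²/(0.12 − x) = 8.33 × 10^-9.
Since Ka ≪ C₀, x ≈ √(Ka·C₀) = 3.16 × 10^-5 M.
Check: 0.026% ionized — well under 5%, approximation valid.
pH = −log(3.16 × 10^-5) = 4.50

pH = 4.50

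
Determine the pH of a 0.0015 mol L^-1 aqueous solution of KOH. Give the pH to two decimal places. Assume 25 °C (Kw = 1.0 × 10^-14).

KOH is a strong base; [OH-] = 0.0015 M.
pOH = -log(0.0015) = 2.82
pH = 14.00 - 2.82 = 11.18

pH = 11.18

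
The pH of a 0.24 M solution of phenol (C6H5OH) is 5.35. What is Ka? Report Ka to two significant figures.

Ka = 8.3 × 10^-11

[H+] = 10^(-5.35) = 4.47 × 10^-6 M
At equilibrium [HA] = 0.24 − 4.47 × 10^-6 = 2.40 × 10^-1 M
Ka = [H+][A-]/[HA] = (4.47 × 10^-6)² / 2.40 × 10^-1 = 8.3 × 10^-11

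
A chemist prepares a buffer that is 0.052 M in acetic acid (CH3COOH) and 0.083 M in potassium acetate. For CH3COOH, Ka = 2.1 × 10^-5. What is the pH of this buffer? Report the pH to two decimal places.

pKa = −log(2.1 × 10^-5) = 4.678
Using pH = pKa + log([base]/[acid]) with [base]/[acid] = 0.083/0.052:
pH = 4.678 + (+0.203) = 4.88

pH = 4.88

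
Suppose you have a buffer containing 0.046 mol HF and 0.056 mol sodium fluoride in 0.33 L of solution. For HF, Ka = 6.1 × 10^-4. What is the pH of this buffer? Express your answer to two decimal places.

pKa = −log(6.1 × 10^-4) = 3.215
Using pH = pKa + log([base]/[acid]) with [base]/[acid] = 0.056/0.046:
pH = 3.215 + (+0.085) = 3.30

pH = 3.30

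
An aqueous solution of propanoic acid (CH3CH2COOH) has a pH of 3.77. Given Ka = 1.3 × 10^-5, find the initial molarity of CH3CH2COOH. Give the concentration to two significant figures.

C₀ = 2.4 × 10^-3 M

[H+] = 10^(-3.77) = 1.70 × 10^-4 M = x
Ka = x²/(C₀ − x) ⇒ C₀ = x + x²/Ka
C₀ = 1.70 × 10^-4 + (1.70 × 10^-4)²/(1.3 × 10^-5) = 2.39 × 10^-3 M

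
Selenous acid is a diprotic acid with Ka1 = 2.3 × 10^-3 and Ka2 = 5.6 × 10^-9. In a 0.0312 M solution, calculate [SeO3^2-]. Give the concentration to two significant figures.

First ionization gives [H+] ≈ [HSeO3-] = 7.40 × 10^-3 M.
Second step: Ka2 = [H+][SeO3^2-]/[HSeO3-] ≈ [SeO3^2-] (since [H+] ≈ [HSeO3-]).
So [SeO3^2-] ≈ Ka2.

5.6 × 10^-9 M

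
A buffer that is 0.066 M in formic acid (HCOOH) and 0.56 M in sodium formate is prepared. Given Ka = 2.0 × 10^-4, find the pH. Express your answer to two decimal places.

pKa = −log(2.0 × 10^-4) = 3.699
Henderson–Hasselbalch: pH = pKa + log([HCOO-]/[HCOOH]) = 3.699 + log(0.56/0.066)
pH = 3.699 + (+0.929) = 4.63

pH = 4.63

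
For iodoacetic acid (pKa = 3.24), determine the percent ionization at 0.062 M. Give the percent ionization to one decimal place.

ICH2COOH ⇌ ICH2COO- + H+; let x = [H+] at equilibrium.
Ka = 10^(−3.24) = 5.75 × 10^-4
Ka = x²/(C₀ − x); solving the quadratic gives x = 5.69 × 10^-3 M.
% ionization = x/C₀ × 100% = 5.69 × 10^-3/0.062 × 100% = 9.2%

9.2%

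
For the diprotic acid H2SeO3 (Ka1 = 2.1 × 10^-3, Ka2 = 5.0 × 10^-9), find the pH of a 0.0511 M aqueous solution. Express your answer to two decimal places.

pH = 2.03

Ka1 ≫ Ka2, so treat the first dissociation as the only significant source of H+.
Ka1 = x²/(0.0511 − x) = 2.1 × 10^-3
Solving the quadratic: x = (−Ka1 + √(Ka1² + 4·Ka1·C₀))/2 = 9.36 × 10^-3 M
pH = −log(9.36 × 10^-3) = 2.03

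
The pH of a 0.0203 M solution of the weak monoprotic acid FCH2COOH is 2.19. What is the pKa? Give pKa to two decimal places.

pKa = 2.52

[H+] = 10^(-2.19) = 6.46 × 10^-3 M
At equilibrium [HA] = 0.0203 − 6.46 × 10^-3 = 1.38 × 10^-2 M
Ka = [H+][A-]/[HA] = (6.46 × 10^-3)² / 1.38 × 10^-2 = 3.02 × 10^-3
pKa = -log(3.02 × 10^-3) = 2.52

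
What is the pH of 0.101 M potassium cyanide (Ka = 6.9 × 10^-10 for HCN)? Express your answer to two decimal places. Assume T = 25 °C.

CN- is the conjugate base of the weak acid HCN.
Kb = Kw/Ka = 1.0×10^-14 / 6.9 × 10^-10 = 1.45 × 10^-5
From the ICE table, Kb = x²/(0.101 − x) = 1.45 × 10^-5.
Assume x ≪ 0.101: x ≈ √(1.45 × 10^-5 × 0.101) = 1.21 × 10^-3 M
Check: 1.2% ionized — well under 5%, approximation valid.
pOH = 2.92, so pH = 14.00 − pOH = 11.08

pH = 11.08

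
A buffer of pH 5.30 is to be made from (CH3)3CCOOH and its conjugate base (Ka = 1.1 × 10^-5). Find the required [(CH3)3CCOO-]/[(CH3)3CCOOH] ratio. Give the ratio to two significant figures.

pKa = -log(1.1 × 10^-5) = 4.959
pH = pKa + log(r) ⇒ log(r) = 5.30 − 4.959 = +0.341
r = [(CH3)3CCOO-]/[(CH3)3CCOOH] = 10^(+0.341) = 2.19

ratio = 2.2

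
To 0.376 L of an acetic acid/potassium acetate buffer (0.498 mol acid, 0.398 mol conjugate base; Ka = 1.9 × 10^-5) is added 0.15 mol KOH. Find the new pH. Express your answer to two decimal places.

After neutralization: n(CH3COOH) = 0.348 mol, n(CH3COO-) = 0.548 mol.
pKa = −log(1.9 × 10^-5) = 4.721
pH = pKa + log([A⁻]/[HA]) = 4.721 + log(0.548/0.348) = 4.721 +0.197

pH = 4.92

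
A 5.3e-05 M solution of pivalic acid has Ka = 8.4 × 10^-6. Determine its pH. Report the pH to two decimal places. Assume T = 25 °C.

(CH3)3CCOOH ⇌ (CH3)3CCOO- + H+
Ka = [H+]²/(5.3e-05 − [H+]) = 8.4 × 10^-6
The 5% rule fails; solving [H+]² + Ka·[H+] − Ka·C₀ = 0 exactly:
[H+] = [−8.4e-06 + √(8.4e-06² + 1.78e-09)]/2 = 1.73 × 10^-5 M
pH = −log(1.73 × 10^-5) = 4.76

pH = 4.76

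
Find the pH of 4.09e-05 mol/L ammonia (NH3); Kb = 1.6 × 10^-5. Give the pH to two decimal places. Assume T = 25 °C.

NH3 + H2O ⇌ NH4+ + OH-
From the ICE table, Kb = x²/(4.09e-05 − x) = 1.6 × 10^-5.
The 5% rule fails; solving x² + Kb·x − Kb·C₀ = 0 exactly:
x = (−Kb + √(Kb² + 4·Kb·C₀))/2 = 1.88 × 10^-5 M
pOH = −log(1.88 × 10^-5) = 4.73; pH = 14.00 − 4.73 = 9.27

pH = 9.27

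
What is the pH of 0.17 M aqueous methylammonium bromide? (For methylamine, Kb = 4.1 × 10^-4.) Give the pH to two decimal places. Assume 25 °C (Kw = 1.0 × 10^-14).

pH = 5.69

CH3NH3+ is the conjugate acid of the weak base CH3NH2.
Ka = Kw/Kb = 1.0×10^-14 / 4.1 × 10^-4 = 2.44 × 10^-11
Ka = [H+]²/(0.17 − [H+]) = 2.44 × 10^-11
Since Ka ≪ C₀, [H+] ≈ √(Ka·C₀) = 2.04 × 10^-6 M.
pH = −log(2.04 × 10^-6) = 5.69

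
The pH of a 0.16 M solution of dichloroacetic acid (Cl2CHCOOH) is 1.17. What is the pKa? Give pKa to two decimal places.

[H+] = 10^(-1.17) = 6.76 × 10^-2 M
At equilibrium [HA] = 0.16 − 6.76 × 10^-2 = 9.24 × 10^-2 M
Ka = [H+][A-]/[HA] = (6.76 × 10^-2)² / 9.24 × 10^-2 = 4.95 × 10^-2
pKa = -log(4.95 × 10^-2) = 1.31

pKa = 1.31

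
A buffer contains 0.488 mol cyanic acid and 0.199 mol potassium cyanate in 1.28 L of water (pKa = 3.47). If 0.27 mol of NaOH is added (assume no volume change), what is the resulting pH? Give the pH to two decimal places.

pH = 3.80

OH- converts HOCN to OCN-: HOCN → 0.218 mol, OCN- → 0.469 mol.
pH = pKa + log(n_OCN-/n_HOCN) = 3.47 + log(0.469/0.218) = 3.47 + (+0.333)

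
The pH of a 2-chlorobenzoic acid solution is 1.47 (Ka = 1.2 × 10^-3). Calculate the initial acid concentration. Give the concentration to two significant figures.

[H+] = 10^(-1.47) = 3.39 × 10^-2 M = x
Ka = x²/(C₀ − x) ⇒ C₀ = x + x²/Ka
C₀ = 3.39 × 10^-2 + (3.39 × 10^-2)²/(1.2 × 10^-3) = 9.92 × 10^-1 M

C₀ = 9.9 × 10^-1 M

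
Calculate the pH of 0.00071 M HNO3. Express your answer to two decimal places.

pH = 3.15

HNO3 is a strong acid and dissociates completely, so [H+] = 0.00071 M.
pH = -log(0.00071) = 3.15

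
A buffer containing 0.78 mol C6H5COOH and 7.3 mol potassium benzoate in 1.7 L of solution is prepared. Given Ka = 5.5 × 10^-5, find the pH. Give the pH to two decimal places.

pH = 5.23

pKa = −log(5.5 × 10^-5) = 4.260
Henderson–Hasselbalch: pH = pKa + log([C6H5COO-]/[C6H5COOH]) = 4.260 + log(7.3/0.78)
pH = 4.260 + (+0.971) = 5.23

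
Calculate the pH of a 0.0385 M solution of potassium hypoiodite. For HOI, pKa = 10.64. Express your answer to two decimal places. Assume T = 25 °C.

OI- is the conjugate base of the weak acid HOI.
Ka = 10^(−10.64) = 2.29 × 10^-11
Kb = Kw/Ka = 1.0×10^-14 / 2.29 × 10^-11 = 4.37 × 10^-4
Kb = [OH-]²/(0.0385 − [OH-]) = 4.37 × 10^-4
Here C₀/Kb ≈ 88.1, so the small-[OH-] approximation fails. Use the quadratic:
[OH-] = (−Kb + √(Kb² + 4·Kb·C₀))/2 = 3.89 × 10^-3 M
pOH = −log(3.89 × 10^-3) = 2.41; pH = 14.00 − 2.41 = 11.59

pH = 11.59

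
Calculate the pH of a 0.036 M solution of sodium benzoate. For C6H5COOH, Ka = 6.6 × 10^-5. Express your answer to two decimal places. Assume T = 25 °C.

pH = 8.37

C6H5COO- is the conjugate base of the weak acid C6H5COOH.
Kb = Kw/Ka = 1.0×10^-14 / 6.6 × 10^-5 = 1.52 × 10^-10
From the ICE table, Kb = x²/(0.036 − x) = 1.52 × 10^-10.
Neglecting x in the denominator: x = √(1.52 × 10^-10 × 0.036) = 2.34 × 10^-6 M
pOH = 5.63, so pH = 14.00 − pOH = 8.37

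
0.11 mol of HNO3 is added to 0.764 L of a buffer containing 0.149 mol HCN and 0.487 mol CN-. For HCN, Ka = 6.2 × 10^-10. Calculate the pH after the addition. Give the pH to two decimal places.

After neutralization: n(HCN) = 0.259 mol, n(CN-) = 0.377 mol.
pKa = −log(6.2 × 10^-10) = 9.208
pH = pKa + log(n_CN-/n_HCN) = 9.208 + log(0.377/0.259) = 9.208 + (+0.163)

pH = 9.37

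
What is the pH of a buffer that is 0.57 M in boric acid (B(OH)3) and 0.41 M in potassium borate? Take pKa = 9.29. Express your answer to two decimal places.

pH = 9.15

Henderson–Hasselbalch: pH = pKa + log([B(OH)4-]/[B(OH)3]) = 9.29 + log(0.41/0.57)
pH = 9.29 + (-0.143) = 9.15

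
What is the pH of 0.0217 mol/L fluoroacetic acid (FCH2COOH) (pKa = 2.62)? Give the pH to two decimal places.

pH = 2.21

FCH2COOH ⇌ FCH2COO- + H+
Ka = 10^(−2.62) = 2.40 × 10^-3
Ka = x²/(0.0217 − x) = 2.40 × 10^-3
Here C₀/Ka ≈ 9.04, so the small-x approximation fails. Use the quadratic:
x = (−Ka + √(Ka² + 4·Ka·C₀))/2 = 6.12 × 10^-3 M
pH = −log(6.12 × 10^-3) = 2.21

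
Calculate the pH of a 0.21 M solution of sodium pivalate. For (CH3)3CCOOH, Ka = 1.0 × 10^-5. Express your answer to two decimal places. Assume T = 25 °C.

pH = 9.16

(CH3)3CCOO- is the conjugate base of the weak acid (CH3)3CCOOH.
Kb = Kw/Ka = 1.0×10^-14 / 1.0 × 10^-5 = 1.00 × 10^-9
From the ICE table, Kb = x²/(0.21 − x) = 1.00 × 10^-9.
Neglecting x in the denominator: x = √(1.00 × 10^-9 × 0.21) = 1.45 × 10^-5 M
(x/C₀ = 0.0069% < 5%, so the approximation holds.)
pOH = −log(1.45 × 10^-5) = 4.84; pH = 14.00 − 4.84 = 9.16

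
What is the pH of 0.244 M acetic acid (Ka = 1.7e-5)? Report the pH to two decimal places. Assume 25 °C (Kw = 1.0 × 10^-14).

pH = 2.69

CH3COOH ⇌ CH3COO- + H+
Let x = [H+] at equilibrium. Ka = x²/(0.244 − x).
Neglecting x in the denominator: x = √(1.7 × 10^-5 × 0.244) = 2.04 × 10^-3 M
pH = −log(2.04 × 10^-3) = 2.69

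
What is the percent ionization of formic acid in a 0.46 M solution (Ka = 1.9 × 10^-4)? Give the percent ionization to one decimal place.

HCOOH ⇌ HCOO- + H+; let x = [H+] at equilibrium.
x ≈ √(Ka·C₀) = √(1.9 × 10^-4 × 0.46) = 9.35 × 10^-3 M
% ionization = x/C₀ × 100% = 9.35 × 10^-3/0.46 × 100% = 2.0%

2.0%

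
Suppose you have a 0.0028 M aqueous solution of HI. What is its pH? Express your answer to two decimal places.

pH = 2.55

HI is a strong acid and dissociates completely, so [H+] = 0.0028 M.
pH = -log(0.0028) = 2.55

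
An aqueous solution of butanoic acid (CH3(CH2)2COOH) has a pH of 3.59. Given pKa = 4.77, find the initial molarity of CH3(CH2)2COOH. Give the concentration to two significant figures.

C₀ = 4.1 × 10^-3 M

[H+] = 10^(-3.59) = 2.57 × 10^-4 M = x
Ka = 10^(−4.77) = 1.70 × 10^-5
Ka = x²/(C₀ − x) ⇒ C₀ = x + x²/Ka
C₀ = 2.57 × 10^-4 + (2.57 × 10^-4)²/(1.70 × 10^-5) = 4.14 × 10^-3 M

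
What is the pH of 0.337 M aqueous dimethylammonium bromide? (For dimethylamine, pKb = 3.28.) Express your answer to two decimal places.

pH = 5.60

(CH3)2NH2+ is the conjugate acid of the weak base (CH3)2NH.
Kb = 10^(−3.28) = 5.25 × 10^-4
Ka = Kw/Kb = 1.0×10^-14 / 5.25 × 10^-4 = 1.90 × 10^-11
From the ICE table, Ka = [H+]²/(0.337 − [H+]) = 1.90 × 10^-11.
Assume [H+] ≪ 0.337: [H+] ≈ √(1.90 × 10^-11 × 0.337) = 2.53 × 10^-6 M
pH = −log(2.53 × 10^-6) = 5.60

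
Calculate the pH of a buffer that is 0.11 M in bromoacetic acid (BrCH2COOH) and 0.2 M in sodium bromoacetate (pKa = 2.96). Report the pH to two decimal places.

pH = pKa + log([A⁻]/[HA]) = 2.96 + log(0.2/0.11)
pH = 2.96 + (+0.260) = 3.22

pH = 3.22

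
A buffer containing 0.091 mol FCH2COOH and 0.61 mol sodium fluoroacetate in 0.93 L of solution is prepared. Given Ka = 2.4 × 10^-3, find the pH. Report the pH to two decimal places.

pH = 3.45

pKa = −log(2.4 × 10^-3) = 2.620
Using pH = pKa + log([base]/[acid]) with [base]/[acid] = 0.61/0.091:
pH = 2.620 + (+0.826) = 3.45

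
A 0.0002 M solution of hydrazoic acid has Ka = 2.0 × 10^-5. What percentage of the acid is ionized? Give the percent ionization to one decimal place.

HN3 ⇌ N3- + H+; let x = [H+] at equilibrium.
Solve x² + 2e-05x − 4e-09 = 0 → x = 5.40 × 10^-5 M
Fraction ionized = 5.40 × 10^-5 / 0.0002 = 0.2700 → 27.0%

27.0%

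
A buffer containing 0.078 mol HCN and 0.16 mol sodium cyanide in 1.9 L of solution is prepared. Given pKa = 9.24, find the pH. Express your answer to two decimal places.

Henderson–Hasselbalch: pH = pKa + log([CN-]/[HCN]) = 9.24 + log(0.16/0.078)
pH = 9.24 + (+0.312) = 9.55

pH = 9.55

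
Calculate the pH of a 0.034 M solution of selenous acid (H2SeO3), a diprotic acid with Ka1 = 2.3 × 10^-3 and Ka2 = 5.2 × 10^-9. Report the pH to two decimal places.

Since Ka1 ≫ Ka2, the first ionization dominates [H+].
Ka1 = x²/(0.034 − x) = 2.3 × 10^-3
Solving the quadratic: x = (−Ka1 + √(Ka1² + 4·Ka1·C₀))/2 = 7.77 × 10^-3 M
pH = −log(7.77 × 10^-3) = 2.11

pH = 2.11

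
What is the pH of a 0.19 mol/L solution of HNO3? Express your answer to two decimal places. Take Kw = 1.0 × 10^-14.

pH = 0.72

HNO3 is a strong acid and dissociates completely, so [H+] = 0.19 M.
pH = -log(0.19) = 0.72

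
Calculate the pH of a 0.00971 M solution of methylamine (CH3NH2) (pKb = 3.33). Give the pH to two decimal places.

CH3NH2 + H2O ⇌ CH3NH3+ + OH-
Kb = 10^(−3.33) = 4.68 × 10^-4
Let x = [OH-] at equilibrium. Kb = x²/(0.00971 − x).
Here C₀/Kb ≈ 20.7, so the small-x approximation fails. Use the quadratic:
x = [−0.000468 + √(0.000468² + 1.82e-05)]/2 = 1.91 × 10^-3 M
pOH = 2.72, so pH = 14.00 − pOH = 11.28

pH = 11.28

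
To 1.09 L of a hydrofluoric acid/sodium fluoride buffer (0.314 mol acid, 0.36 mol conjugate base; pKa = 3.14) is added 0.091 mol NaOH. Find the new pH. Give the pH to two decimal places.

After neutralization: n(HF) = 0.223 mol, n(F-) = 0.451 mol.
pH = pKa + log([A⁻]/[HA]) = 3.14 + log(0.451/0.223) = 3.14 +0.306

pH = 3.45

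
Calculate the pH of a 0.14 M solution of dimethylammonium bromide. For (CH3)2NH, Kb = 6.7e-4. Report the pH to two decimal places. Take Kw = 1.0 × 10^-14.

(CH3)2NH2+ is the conjugate acid of the weak base (CH3)2NH.
Ka = Kw/Kb = 1.0×10^-14 / 6.7 × 10^-4 = 1.49 × 10^-11
From the ICE table, Ka = x²/(0.14 − x) = 1.49 × 10^-11.
Since Ka ≪ C₀, x ≈ √(Ka·C₀) = 1.44 × 10^-6 M.
pH = −log(1.44 × 10^-6) = 5.84

pH = 5.84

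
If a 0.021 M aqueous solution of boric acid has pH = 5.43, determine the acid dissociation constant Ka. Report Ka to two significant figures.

Ka = 6.6 × 10^-10

[H+] = 10^(-5.43) = 3.72 × 10^-6 M
At equilibrium [HA] = 0.021 − 3.72 × 10^-6 = 2.10 × 10^-2 M
Ka = [H+][A-]/[HA] = (3.72 × 10^-6)² / 2.10 × 10^-2 = 6.6 × 10^-10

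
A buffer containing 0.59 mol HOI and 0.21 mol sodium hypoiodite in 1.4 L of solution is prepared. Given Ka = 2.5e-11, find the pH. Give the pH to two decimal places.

pKa = −log(2.5 × 10^-11) = 10.602
Henderson–Hasselbalch: pH = pKa + log([OI-]/[HOI]) = 10.602 + log(0.21/0.59)
pH = 10.602 + (-0.449) = 10.15

pH = 10.15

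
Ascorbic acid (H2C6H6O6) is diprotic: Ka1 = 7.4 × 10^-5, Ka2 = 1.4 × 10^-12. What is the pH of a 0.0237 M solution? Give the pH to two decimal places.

Since Ka1 ≫ Ka2, the first ionization dominates [H+].
Ka1 = x²/(0.0237 − x) = 7.4 × 10^-5
Solving the quadratic: x = (−Ka1 + √(Ka1² + 4·Ka1·C₀))/2 = 1.29 × 10^-3 M
pH = −log(1.29 × 10^-3) = 2.89

pH = 2.89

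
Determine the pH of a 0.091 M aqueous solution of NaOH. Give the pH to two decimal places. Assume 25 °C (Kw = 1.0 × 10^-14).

pH = 12.96

NaOH is a strong base; [OH-] = 0.091 M.
pOH = -log(0.091) = 1.04
pH = 14.00 - 1.04 = 12.96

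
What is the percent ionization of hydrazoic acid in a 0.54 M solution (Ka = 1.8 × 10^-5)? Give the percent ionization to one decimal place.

HN3 ⇌ N3- + H+; let x = [H+] at equilibrium.
x ≈ √(Ka·C₀) = √(1.8 × 10^-5 × 0.54) = 3.12 × 10^-3 M
Fraction ionized = 3.12 × 10^-3 / 0.54 = 0.0058 → 0.6%

0.6%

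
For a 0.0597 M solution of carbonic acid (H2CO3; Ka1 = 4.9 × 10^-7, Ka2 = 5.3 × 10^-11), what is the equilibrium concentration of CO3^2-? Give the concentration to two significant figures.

First ionization gives [H+] ≈ [HCO3-] = 1.71 × 10^-4 M.
Second step: Ka2 = [H+][CO3^2-]/[HCO3-] ≈ [CO3^2-] (since [H+] ≈ [HCO3-]).
So [CO3^2-] ≈ Ka2.

5.3 × 10^-11 M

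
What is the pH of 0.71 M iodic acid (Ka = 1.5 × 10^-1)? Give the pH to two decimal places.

HIO3 ⇌ IO3- + H+
Let x = [H+] at equilibrium. Ka = x²/(0.71 − x).
The 5% rule fails; solving x² + Ka·x − Ka·C₀ = 0 exactly:
x = (−Ka + √(Ka² + 4·Ka·C₀))/2 = 2.60 × 10^-1 M
pH = −log[H+] = −log(2.60 × 10^-1) = 0.59

pH = 0.59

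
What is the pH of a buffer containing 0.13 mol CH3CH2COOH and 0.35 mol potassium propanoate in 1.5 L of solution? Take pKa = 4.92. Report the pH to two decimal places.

Henderson–Hasselbalch: pH = pKa + log([CH3CH2COO-]/[CH3CH2COOH]) = 4.92 + log(0.35/0.13)
pH = 4.92 + (+0.430) = 5.35

pH = 5.35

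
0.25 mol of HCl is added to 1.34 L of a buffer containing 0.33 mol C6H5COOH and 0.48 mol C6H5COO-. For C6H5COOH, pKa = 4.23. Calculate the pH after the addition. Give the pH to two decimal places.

pH = 3.83

After neutralization: n(C6H5COOH) = 0.58 mol, n(C6H5COO-) = 0.23 mol.
Henderson–Hasselbalch with mole ratio 0.23/0.58: pH = 4.23 + (-0.402)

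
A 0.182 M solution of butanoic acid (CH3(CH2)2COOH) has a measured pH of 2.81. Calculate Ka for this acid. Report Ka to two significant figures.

Ka = 1.3 × 10^-5

[H+] = 10^(-2.81) = 1.55 × 10^-3 M
At equilibrium [HA] = 0.182 − 1.55 × 10^-3 = 1.80 × 10^-1 M
Ka = [H+][A-]/[HA] = (1.55 × 10^-3)² / 1.80 × 10^-1 = 1.3 × 10^-5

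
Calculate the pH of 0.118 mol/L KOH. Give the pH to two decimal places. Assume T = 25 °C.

pH = 13.07

KOH is a strong base; [OH-] = 0.118 M.
pOH = -log(0.118) = 0.93
pH = 14.00 - 0.93 = 13.07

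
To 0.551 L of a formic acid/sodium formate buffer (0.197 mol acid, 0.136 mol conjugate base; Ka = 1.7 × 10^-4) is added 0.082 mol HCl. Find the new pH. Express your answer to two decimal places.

Added H+ converts HCOO- to HCOOH: HCOOH → 0.279 mol, HCOO- → 0.054 mol.
pKa = −log(1.7 × 10^-4) = 3.770
pH = pKa + log(n_HCOO-/n_HCOOH) = 3.770 + log(0.054/0.279) = 3.770 + (-0.713)

pH = 3.06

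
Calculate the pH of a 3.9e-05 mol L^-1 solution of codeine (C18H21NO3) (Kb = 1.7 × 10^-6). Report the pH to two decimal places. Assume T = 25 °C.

C18H21NO3 + H2O ⇌ C18H22NO3+ + OH-
Kb = [OH-]²/(3.9e-05 − [OH-]) = 1.7 × 10^-6
[OH-] is not negligible relative to C₀; solve [OH-]² + 1.7e-06·[OH-] − 6.63e-11 = 0.
[OH-] = (−Kb + √(Kb² + 4·Kb·C₀))/2 = 7.34 × 10^-6 M
pOH = 5.13, so pH = 14.00 − pOH = 8.87

pH = 8.87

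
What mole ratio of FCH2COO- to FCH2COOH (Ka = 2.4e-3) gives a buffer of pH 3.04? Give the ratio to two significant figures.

ratio = 2.6

pKa = -log(2.4 × 10^-3) = 2.620
pH = pKa + log(r) ⇒ log(r) = 3.04 − 2.620 = +0.420
r = [FCH2COO-]/[FCH2COOH] = 10^(+0.420) = 2.63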